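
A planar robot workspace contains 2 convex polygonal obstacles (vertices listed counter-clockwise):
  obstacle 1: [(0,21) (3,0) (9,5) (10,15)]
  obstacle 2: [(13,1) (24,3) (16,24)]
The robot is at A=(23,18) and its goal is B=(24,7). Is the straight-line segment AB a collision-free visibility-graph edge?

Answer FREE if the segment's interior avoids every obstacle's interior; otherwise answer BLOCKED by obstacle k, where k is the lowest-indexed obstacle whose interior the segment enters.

Obstacle 1 [(0,21) (3,0) (9,5) (10,15)]:
  edge (0,21)–(3,0): clear
  edge (3,0)–(9,5): clear
  edge (9,5)–(10,15): clear
  edge (10,15)–(0,21): clear
  midpoint (47/2,25/2) outside
  → clear
Obstacle 2 [(13,1) (24,3) (16,24)]:
  edge (13,1)–(24,3): clear
  edge (24,3)–(16,24): clear
  edge (16,24)–(13,1): clear
  midpoint (47/2,25/2) outside
  → clear

FREE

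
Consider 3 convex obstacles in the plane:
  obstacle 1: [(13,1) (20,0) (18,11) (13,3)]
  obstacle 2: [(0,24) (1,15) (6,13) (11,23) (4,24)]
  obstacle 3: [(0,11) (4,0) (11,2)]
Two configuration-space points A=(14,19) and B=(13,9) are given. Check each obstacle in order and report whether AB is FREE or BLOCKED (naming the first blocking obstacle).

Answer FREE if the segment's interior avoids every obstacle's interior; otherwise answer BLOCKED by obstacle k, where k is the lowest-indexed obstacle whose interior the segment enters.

Obstacle 1 [(13,1) (20,0) (18,11) (13,3)]:
  edge (13,1)–(20,0): clear
  edge (20,0)–(18,11): clear
  edge (18,11)–(13,3): clear
  edge (13,3)–(13,1): clear
  midpoint (27/2,14) outside
  → clear
Obstacle 2 [(0,24) (1,15) (6,13) (11,23) (4,24)]:
  edge (0,24)–(1,15): clear
  edge (1,15)–(6,13): clear
  edge (6,13)–(11,23): clear
  edge (11,23)–(4,24): clear
  edge (4,24)–(0,24): clear
  midpoint (27/2,14) outside
  → clear
Obstacle 3 [(0,11) (4,0) (11,2)]:
  edge (0,11)–(4,0): clear
  edge (4,0)–(11,2): clear
  edge (11,2)–(0,11): clear
  midpoint (27/2,14) outside
  → clear

FREE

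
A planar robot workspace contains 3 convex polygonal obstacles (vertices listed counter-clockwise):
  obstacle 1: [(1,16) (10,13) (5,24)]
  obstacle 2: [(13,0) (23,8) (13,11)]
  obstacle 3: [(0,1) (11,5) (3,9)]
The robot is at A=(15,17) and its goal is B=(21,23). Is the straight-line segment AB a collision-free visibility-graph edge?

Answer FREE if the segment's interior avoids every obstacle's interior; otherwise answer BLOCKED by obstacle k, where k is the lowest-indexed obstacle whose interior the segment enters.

FREE

Obstacle 1 [(1,16) (10,13) (5,24)]:
  edge (1,16)–(10,13): clear
  edge (10,13)–(5,24): clear
  edge (5,24)–(1,16): clear
  midpoint (18,20) outside
  → clear
Obstacle 2 [(13,0) (23,8) (13,11)]:
  edge (13,0)–(23,8): clear
  edge (23,8)–(13,11): clear
  edge (13,11)–(13,0): clear
  midpoint (18,20) outside
  → clear
Obstacle 3 [(0,1) (11,5) (3,9)]:
  edge (0,1)–(11,5): clear
  edge (11,5)–(3,9): clear
  edge (3,9)–(0,1): clear
  midpoint (18,20) outside
  → clear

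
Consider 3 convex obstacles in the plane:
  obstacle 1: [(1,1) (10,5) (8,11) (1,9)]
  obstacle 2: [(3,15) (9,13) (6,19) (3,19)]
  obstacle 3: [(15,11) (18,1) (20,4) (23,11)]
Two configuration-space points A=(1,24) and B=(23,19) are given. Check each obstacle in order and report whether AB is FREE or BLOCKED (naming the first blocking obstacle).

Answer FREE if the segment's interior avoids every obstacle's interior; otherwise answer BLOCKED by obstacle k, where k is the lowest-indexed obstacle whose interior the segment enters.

FREE

Obstacle 1 [(1,1) (10,5) (8,11) (1,9)]:
  edge (1,1)–(10,5): clear
  edge (10,5)–(8,11): clear
  edge (8,11)–(1,9): clear
  edge (1,9)–(1,1): clear
  midpoint (12,43/2) outside
  → clear
Obstacle 2 [(3,15) (9,13) (6,19) (3,19)]:
  edge (3,15)–(9,13): clear
  edge (9,13)–(6,19): clear
  edge (6,19)–(3,19): clear
  edge (3,19)–(3,15): clear
  midpoint (12,43/2) outside
  → clear
Obstacle 3 [(15,11) (18,1) (20,4) (23,11)]:
  edge (15,11)–(18,1): clear
  edge (18,1)–(20,4): clear
  edge (20,4)–(23,11): clear
  edge (23,11)–(15,11): clear
  midpoint (12,43/2) outside
  → clear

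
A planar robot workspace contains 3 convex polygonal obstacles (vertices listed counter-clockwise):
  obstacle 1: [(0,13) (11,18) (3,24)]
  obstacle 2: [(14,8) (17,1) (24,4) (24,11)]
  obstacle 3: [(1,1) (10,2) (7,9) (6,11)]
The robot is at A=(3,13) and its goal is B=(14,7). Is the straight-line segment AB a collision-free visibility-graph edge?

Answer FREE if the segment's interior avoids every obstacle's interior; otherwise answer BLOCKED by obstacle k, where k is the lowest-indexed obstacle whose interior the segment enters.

Obstacle 1 [(0,13) (11,18) (3,24)]:
  edge (0,13)–(11,18): clear
  edge (11,18)–(3,24): clear
  edge (3,24)–(0,13): clear
  midpoint (17/2,10) outside
  → clear
Obstacle 2 [(14,8) (17,1) (24,4) (24,11)]:
  edge (14,8)–(17,1): clear
  edge (17,1)–(24,4): clear
  edge (24,4)–(24,11): clear
  edge (24,11)–(14,8): clear
  midpoint (17/2,10) outside
  → clear
Obstacle 3 [(1,1) (10,2) (7,9) (6,11)]:
  edge (1,1)–(10,2): clear
  edge (10,2)–(7,9): clear
  edge (7,9)–(6,11): clear
  edge (6,11)–(1,1): clear
  midpoint (17/2,10) outside
  → clear

FREE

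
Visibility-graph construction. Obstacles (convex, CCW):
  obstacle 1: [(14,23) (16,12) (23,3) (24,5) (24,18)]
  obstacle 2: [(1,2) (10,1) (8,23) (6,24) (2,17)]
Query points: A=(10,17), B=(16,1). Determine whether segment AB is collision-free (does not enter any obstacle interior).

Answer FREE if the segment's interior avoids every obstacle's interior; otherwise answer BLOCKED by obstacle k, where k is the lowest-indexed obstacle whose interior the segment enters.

FREE

Obstacle 1 [(14,23) (16,12) (23,3) (24,5) (24,18)]:
  edge (14,23)–(16,12): clear
  edge (16,12)–(23,3): clear
  edge (23,3)–(24,5): clear
  edge (24,5)–(24,18): clear
  edge (24,18)–(14,23): clear
  midpoint (13,9) outside
  → clear
Obstacle 2 [(1,2) (10,1) (8,23) (6,24) (2,17)]:
  edge (1,2)–(10,1): clear
  edge (10,1)–(8,23): clear
  edge (8,23)–(6,24): clear
  edge (6,24)–(2,17): clear
  edge (2,17)–(1,2): clear
  midpoint (13,9) outside
  → clear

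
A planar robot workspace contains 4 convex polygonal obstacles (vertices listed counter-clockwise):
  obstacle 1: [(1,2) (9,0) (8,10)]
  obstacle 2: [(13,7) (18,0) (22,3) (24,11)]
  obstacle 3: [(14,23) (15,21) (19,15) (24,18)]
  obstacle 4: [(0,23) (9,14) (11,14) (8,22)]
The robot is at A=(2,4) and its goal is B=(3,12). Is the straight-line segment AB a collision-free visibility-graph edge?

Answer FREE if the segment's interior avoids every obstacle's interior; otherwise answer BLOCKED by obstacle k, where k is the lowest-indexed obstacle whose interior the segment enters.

Obstacle 1 [(1,2) (9,0) (8,10)]:
  edge (1,2)–(9,0): clear
  edge (9,0)–(8,10): clear
  edge (8,10)–(1,2): clear
  midpoint (5/2,8) outside
  → clear
Obstacle 2 [(13,7) (18,0) (22,3) (24,11)]:
  edge (13,7)–(18,0): clear
  edge (18,0)–(22,3): clear
  edge (22,3)–(24,11): clear
  edge (24,11)–(13,7): clear
  midpoint (5/2,8) outside
  → clear
Obstacle 3 [(14,23) (15,21) (19,15) (24,18)]:
  edge (14,23)–(15,21): clear
  edge (15,21)–(19,15): clear
  edge (19,15)–(24,18): clear
  edge (24,18)–(14,23): clear
  midpoint (5/2,8) outside
  → clear
Obstacle 4 [(0,23) (9,14) (11,14) (8,22)]:
  edge (0,23)–(9,14): clear
  edge (9,14)–(11,14): clear
  edge (11,14)–(8,22): clear
  edge (8,22)–(0,23): clear
  midpoint (5/2,8) outside
  → clear

FREE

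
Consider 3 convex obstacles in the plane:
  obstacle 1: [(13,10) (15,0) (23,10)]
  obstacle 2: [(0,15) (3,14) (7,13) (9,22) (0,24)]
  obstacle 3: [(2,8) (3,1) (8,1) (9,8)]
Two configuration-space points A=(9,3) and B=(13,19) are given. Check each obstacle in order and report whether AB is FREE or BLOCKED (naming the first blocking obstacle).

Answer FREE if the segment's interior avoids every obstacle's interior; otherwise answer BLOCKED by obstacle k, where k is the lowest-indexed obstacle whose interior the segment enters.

FREE

Obstacle 1 [(13,10) (15,0) (23,10)]:
  edge (13,10)–(15,0): clear
  edge (15,0)–(23,10): clear
  edge (23,10)–(13,10): clear
  midpoint (11,11) outside
  → clear
Obstacle 2 [(0,15) (3,14) (7,13) (9,22) (0,24)]:
  edge (0,15)–(3,14): clear
  edge (3,14)–(7,13): clear
  edge (7,13)–(9,22): clear
  edge (9,22)–(0,24): clear
  edge (0,24)–(0,15): clear
  midpoint (11,11) outside
  → clear
Obstacle 3 [(2,8) (3,1) (8,1) (9,8)]:
  edge (2,8)–(3,1): clear
  edge (3,1)–(8,1): clear
  edge (8,1)–(9,8): clear
  edge (9,8)–(2,8): clear
  midpoint (11,11) outside
  → clear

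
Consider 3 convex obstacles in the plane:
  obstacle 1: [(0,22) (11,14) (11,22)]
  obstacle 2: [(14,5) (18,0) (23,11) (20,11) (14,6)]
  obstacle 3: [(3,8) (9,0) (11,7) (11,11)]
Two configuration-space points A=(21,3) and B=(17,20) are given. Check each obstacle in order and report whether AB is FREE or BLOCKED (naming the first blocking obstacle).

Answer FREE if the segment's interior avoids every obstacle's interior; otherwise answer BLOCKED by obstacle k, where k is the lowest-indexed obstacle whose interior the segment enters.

Obstacle 1 [(0,22) (11,14) (11,22)]:
  edge (0,22)–(11,14): clear
  edge (11,14)–(11,22): clear
  edge (11,22)–(0,22): clear
  midpoint (19,23/2) outside
  → clear
Obstacle 2 [(14,5) (18,0) (23,11) (20,11) (14,6)]:
  edge (14,5)–(18,0): clear
  edge (18,0)–(23,11): crosses AB
  edge (23,11)–(20,11): clear
  edge (20,11)–(14,6): crosses AB
  edge (14,6)–(14,5): clear
  → BLOCKED
Obstacle 3 [(3,8) (9,0) (11,7) (11,11)]:
  edge (3,8)–(9,0): clear
  edge (9,0)–(11,7): clear
  edge (11,7)–(11,11): clear
  edge (11,11)–(3,8): clear
  midpoint (19,23/2) outside
  → clear

BLOCKED by obstacle 2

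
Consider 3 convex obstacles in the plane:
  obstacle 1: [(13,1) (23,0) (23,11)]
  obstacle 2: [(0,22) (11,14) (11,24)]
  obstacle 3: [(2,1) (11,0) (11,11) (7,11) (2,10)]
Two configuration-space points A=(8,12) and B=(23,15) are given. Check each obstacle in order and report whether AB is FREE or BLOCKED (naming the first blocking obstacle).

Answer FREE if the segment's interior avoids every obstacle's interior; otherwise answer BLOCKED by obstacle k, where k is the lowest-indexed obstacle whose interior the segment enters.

FREE

Obstacle 1 [(13,1) (23,0) (23,11)]:
  edge (13,1)–(23,0): clear
  edge (23,0)–(23,11): clear
  edge (23,11)–(13,1): clear
  midpoint (31/2,27/2) outside
  → clear
Obstacle 2 [(0,22) (11,14) (11,24)]:
  edge (0,22)–(11,14): clear
  edge (11,14)–(11,24): clear
  edge (11,24)–(0,22): clear
  midpoint (31/2,27/2) outside
  → clear
Obstacle 3 [(2,1) (11,0) (11,11) (7,11) (2,10)]:
  edge (2,1)–(11,0): clear
  edge (11,0)–(11,11): clear
  edge (11,11)–(7,11): clear
  edge (7,11)–(2,10): clear
  edge (2,10)–(2,1): clear
  midpoint (31/2,27/2) outside
  → clear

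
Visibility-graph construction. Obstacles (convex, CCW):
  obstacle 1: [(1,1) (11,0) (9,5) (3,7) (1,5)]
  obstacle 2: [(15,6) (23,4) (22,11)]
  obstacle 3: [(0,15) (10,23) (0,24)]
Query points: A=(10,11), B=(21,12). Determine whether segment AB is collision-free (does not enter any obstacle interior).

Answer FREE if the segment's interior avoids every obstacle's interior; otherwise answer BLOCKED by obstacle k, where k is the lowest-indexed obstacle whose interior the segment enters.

FREE

Obstacle 1 [(1,1) (11,0) (9,5) (3,7) (1,5)]:
  edge (1,1)–(11,0): clear
  edge (11,0)–(9,5): clear
  edge (9,5)–(3,7): clear
  edge (3,7)–(1,5): clear
  edge (1,5)–(1,1): clear
  midpoint (31/2,23/2) outside
  → clear
Obstacle 2 [(15,6) (23,4) (22,11)]:
  edge (15,6)–(23,4): clear
  edge (23,4)–(22,11): clear
  edge (22,11)–(15,6): clear
  midpoint (31/2,23/2) outside
  → clear
Obstacle 3 [(0,15) (10,23) (0,24)]:
  edge (0,15)–(10,23): clear
  edge (10,23)–(0,24): clear
  edge (0,24)–(0,15): clear
  midpoint (31/2,23/2) outside
  → clear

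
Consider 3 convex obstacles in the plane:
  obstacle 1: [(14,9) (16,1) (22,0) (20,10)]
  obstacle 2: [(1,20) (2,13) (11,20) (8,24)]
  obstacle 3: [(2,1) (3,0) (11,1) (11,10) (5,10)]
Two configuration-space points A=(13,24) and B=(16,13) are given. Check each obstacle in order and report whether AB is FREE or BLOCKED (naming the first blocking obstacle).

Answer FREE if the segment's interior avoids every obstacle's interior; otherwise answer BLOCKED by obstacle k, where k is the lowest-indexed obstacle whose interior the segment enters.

Obstacle 1 [(14,9) (16,1) (22,0) (20,10)]:
  edge (14,9)–(16,1): clear
  edge (16,1)–(22,0): clear
  edge (22,0)–(20,10): clear
  edge (20,10)–(14,9): clear
  midpoint (29/2,37/2) outside
  → clear
Obstacle 2 [(1,20) (2,13) (11,20) (8,24)]:
  edge (1,20)–(2,13): clear
  edge (2,13)–(11,20): clear
  edge (11,20)–(8,24): clear
  edge (8,24)–(1,20): clear
  midpoint (29/2,37/2) outside
  → clear
Obstacle 3 [(2,1) (3,0) (11,1) (11,10) (5,10)]:
  edge (2,1)–(3,0): clear
  edge (3,0)–(11,1): clear
  edge (11,1)–(11,10): clear
  edge (11,10)–(5,10): clear
  edge (5,10)–(2,1): clear
  midpoint (29/2,37/2) outside
  → clear

FREE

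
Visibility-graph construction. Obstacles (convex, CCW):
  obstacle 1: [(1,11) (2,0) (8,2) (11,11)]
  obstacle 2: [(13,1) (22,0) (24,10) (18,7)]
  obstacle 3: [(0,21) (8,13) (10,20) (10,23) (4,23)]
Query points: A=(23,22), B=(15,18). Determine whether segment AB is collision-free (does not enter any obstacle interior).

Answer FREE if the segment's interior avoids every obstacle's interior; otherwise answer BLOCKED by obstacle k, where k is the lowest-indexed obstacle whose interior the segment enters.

FREE

Obstacle 1 [(1,11) (2,0) (8,2) (11,11)]:
  edge (1,11)–(2,0): clear
  edge (2,0)–(8,2): clear
  edge (8,2)–(11,11): clear
  edge (11,11)–(1,11): clear
  midpoint (19,20) outside
  → clear
Obstacle 2 [(13,1) (22,0) (24,10) (18,7)]:
  edge (13,1)–(22,0): clear
  edge (22,0)–(24,10): clear
  edge (24,10)–(18,7): clear
  edge (18,7)–(13,1): clear
  midpoint (19,20) outside
  → clear
Obstacle 3 [(0,21) (8,13) (10,20) (10,23) (4,23)]:
  edge (0,21)–(8,13): clear
  edge (8,13)–(10,20): clear
  edge (10,20)–(10,23): clear
  edge (10,23)–(4,23): clear
  edge (4,23)–(0,21): clear
  midpoint (19,20) outside
  → clear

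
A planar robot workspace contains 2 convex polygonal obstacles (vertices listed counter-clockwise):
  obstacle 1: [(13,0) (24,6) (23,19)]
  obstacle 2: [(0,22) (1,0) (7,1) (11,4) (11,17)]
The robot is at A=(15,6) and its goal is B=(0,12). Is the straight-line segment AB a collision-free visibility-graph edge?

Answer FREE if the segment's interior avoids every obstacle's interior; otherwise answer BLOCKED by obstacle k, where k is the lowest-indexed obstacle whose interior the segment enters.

Obstacle 1 [(13,0) (24,6) (23,19)]:
  edge (13,0)–(24,6): clear
  edge (24,6)–(23,19): clear
  edge (23,19)–(13,0): clear
  midpoint (15/2,9) outside
  → clear
Obstacle 2 [(0,22) (1,0) (7,1) (11,4) (11,17)]:
  edge (0,22)–(1,0): crosses AB
  edge (1,0)–(7,1): clear
  edge (7,1)–(11,4): clear
  edge (11,4)–(11,17): crosses AB
  edge (11,17)–(0,22): clear
  → BLOCKED

BLOCKED by obstacle 2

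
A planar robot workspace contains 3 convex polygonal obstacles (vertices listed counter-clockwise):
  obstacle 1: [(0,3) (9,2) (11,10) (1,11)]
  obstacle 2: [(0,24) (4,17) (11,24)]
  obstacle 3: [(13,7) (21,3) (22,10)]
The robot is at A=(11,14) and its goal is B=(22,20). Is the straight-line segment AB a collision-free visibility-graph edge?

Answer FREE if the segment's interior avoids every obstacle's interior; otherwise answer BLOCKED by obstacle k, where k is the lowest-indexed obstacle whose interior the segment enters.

FREE

Obstacle 1 [(0,3) (9,2) (11,10) (1,11)]:
  edge (0,3)–(9,2): clear
  edge (9,2)–(11,10): clear
  edge (11,10)–(1,11): clear
  edge (1,11)–(0,3): clear
  midpoint (33/2,17) outside
  → clear
Obstacle 2 [(0,24) (4,17) (11,24)]:
  edge (0,24)–(4,17): clear
  edge (4,17)–(11,24): clear
  edge (11,24)–(0,24): clear
  midpoint (33/2,17) outside
  → clear
Obstacle 3 [(13,7) (21,3) (22,10)]:
  edge (13,7)–(21,3): clear
  edge (21,3)–(22,10): clear
  edge (22,10)–(13,7): clear
  midpoint (33/2,17) outside
  → clear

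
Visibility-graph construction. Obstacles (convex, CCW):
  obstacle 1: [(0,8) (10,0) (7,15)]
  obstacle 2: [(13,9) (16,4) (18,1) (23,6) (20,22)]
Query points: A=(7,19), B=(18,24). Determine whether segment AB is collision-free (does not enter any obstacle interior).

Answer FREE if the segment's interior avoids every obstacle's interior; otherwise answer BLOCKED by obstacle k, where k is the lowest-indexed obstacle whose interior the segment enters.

Obstacle 1 [(0,8) (10,0) (7,15)]:
  edge (0,8)–(10,0): clear
  edge (10,0)–(7,15): clear
  edge (7,15)–(0,8): clear
  midpoint (25/2,43/2) outside
  → clear
Obstacle 2 [(13,9) (16,4) (18,1) (23,6) (20,22)]:
  edge (13,9)–(16,4): clear
  edge (16,4)–(18,1): clear
  edge (18,1)–(23,6): clear
  edge (23,6)–(20,22): clear
  edge (20,22)–(13,9): clear
  midpoint (25/2,43/2) outside
  → clear

FREE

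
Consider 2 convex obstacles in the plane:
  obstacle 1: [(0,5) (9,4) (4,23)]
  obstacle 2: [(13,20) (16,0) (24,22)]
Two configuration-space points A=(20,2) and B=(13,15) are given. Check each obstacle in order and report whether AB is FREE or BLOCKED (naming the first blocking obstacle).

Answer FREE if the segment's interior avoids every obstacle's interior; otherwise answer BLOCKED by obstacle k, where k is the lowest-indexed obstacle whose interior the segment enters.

BLOCKED by obstacle 2

Obstacle 1 [(0,5) (9,4) (4,23)]:
  edge (0,5)–(9,4): clear
  edge (9,4)–(4,23): clear
  edge (4,23)–(0,5): clear
  midpoint (33/2,17/2) outside
  → clear
Obstacle 2 [(13,20) (16,0) (24,22)]:
  edge (13,20)–(16,0): crosses AB
  edge (16,0)–(24,22): crosses AB
  edge (24,22)–(13,20): clear
  → BLOCKED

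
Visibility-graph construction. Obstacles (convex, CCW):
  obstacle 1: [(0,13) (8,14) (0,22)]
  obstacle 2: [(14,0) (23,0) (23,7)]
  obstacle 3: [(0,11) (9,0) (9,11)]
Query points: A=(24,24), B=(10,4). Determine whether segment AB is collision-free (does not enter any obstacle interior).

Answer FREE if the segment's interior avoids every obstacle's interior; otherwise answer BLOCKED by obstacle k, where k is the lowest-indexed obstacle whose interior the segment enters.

Obstacle 1 [(0,13) (8,14) (0,22)]:
  edge (0,13)–(8,14): clear
  edge (8,14)–(0,22): clear
  edge (0,22)–(0,13): clear
  midpoint (17,14) outside
  → clear
Obstacle 2 [(14,0) (23,0) (23,7)]:
  edge (14,0)–(23,0): clear
  edge (23,0)–(23,7): clear
  edge (23,7)–(14,0): clear
  midpoint (17,14) outside
  → clear
Obstacle 3 [(0,11) (9,0) (9,11)]:
  edge (0,11)–(9,0): clear
  edge (9,0)–(9,11): clear
  edge (9,11)–(0,11): clear
  midpoint (17,14) outside
  → clear

FREE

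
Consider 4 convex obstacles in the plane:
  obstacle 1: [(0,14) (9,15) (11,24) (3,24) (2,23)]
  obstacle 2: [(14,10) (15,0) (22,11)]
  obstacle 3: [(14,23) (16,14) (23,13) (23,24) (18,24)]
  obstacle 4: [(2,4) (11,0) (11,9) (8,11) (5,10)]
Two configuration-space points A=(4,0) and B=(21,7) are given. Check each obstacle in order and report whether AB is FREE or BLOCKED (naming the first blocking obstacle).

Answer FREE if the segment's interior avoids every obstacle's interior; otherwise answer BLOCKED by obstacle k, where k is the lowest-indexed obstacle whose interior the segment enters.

Obstacle 1 [(0,14) (9,15) (11,24) (3,24) (2,23)]:
  edge (0,14)–(9,15): clear
  edge (9,15)–(11,24): clear
  edge (11,24)–(3,24): clear
  edge (3,24)–(2,23): clear
  edge (2,23)–(0,14): clear
  midpoint (25/2,7/2) outside
  → clear
Obstacle 2 [(14,10) (15,0) (22,11)]:
  edge (14,10)–(15,0): crosses AB
  edge (15,0)–(22,11): crosses AB
  edge (22,11)–(14,10): clear
  → BLOCKED
Obstacle 3 [(14,23) (16,14) (23,13) (23,24) (18,24)]:
  edge (14,23)–(16,14): clear
  edge (16,14)–(23,13): clear
  edge (23,13)–(23,24): clear
  edge (23,24)–(18,24): clear
  edge (18,24)–(14,23): clear
  midpoint (25/2,7/2) outside
  → clear
Obstacle 4 [(2,4) (11,0) (11,9) (8,11) (5,10)]:
  edge (2,4)–(11,0): crosses AB
  edge (11,0)–(11,9): crosses AB
  edge (11,9)–(8,11): clear
  edge (8,11)–(5,10): clear
  edge (5,10)–(2,4): clear
  → BLOCKED

BLOCKED by obstacle 2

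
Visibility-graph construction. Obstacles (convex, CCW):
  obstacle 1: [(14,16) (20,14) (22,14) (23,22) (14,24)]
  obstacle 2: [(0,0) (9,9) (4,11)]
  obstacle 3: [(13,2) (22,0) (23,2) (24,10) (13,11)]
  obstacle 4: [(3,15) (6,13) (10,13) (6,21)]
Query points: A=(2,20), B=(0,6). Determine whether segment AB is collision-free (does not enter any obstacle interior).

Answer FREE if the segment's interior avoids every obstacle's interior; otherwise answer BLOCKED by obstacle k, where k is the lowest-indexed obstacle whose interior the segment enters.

Obstacle 1 [(14,16) (20,14) (22,14) (23,22) (14,24)]:
  edge (14,16)–(20,14): clear
  edge (20,14)–(22,14): clear
  edge (22,14)–(23,22): clear
  edge (23,22)–(14,24): clear
  edge (14,24)–(14,16): clear
  midpoint (1,13) outside
  → clear
Obstacle 2 [(0,0) (9,9) (4,11)]:
  edge (0,0)–(9,9): clear
  edge (9,9)–(4,11): clear
  edge (4,11)–(0,0): clear
  midpoint (1,13) outside
  → clear
Obstacle 3 [(13,2) (22,0) (23,2) (24,10) (13,11)]:
  edge (13,2)–(22,0): clear
  edge (22,0)–(23,2): clear
  edge (23,2)–(24,10): clear
  edge (24,10)–(13,11): clear
  edge (13,11)–(13,2): clear
  midpoint (1,13) outside
  → clear
Obstacle 4 [(3,15) (6,13) (10,13) (6,21)]:
  edge (3,15)–(6,13): clear
  edge (6,13)–(10,13): clear
  edge (10,13)–(6,21): clear
  edge (6,21)–(3,15): clear
  midpoint (1,13) outside
  → clear

FREE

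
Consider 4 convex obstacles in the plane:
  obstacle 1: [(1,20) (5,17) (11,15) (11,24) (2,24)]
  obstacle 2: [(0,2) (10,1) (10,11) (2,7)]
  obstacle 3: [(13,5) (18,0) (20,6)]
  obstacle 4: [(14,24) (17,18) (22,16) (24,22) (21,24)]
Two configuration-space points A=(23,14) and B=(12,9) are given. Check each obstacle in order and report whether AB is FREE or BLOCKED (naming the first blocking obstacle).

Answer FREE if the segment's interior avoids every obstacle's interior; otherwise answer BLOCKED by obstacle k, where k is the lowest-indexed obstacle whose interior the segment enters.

Obstacle 1 [(1,20) (5,17) (11,15) (11,24) (2,24)]:
  edge (1,20)–(5,17): clear
  edge (5,17)–(11,15): clear
  edge (11,15)–(11,24): clear
  edge (11,24)–(2,24): clear
  edge (2,24)–(1,20): clear
  midpoint (35/2,23/2) outside
  → clear
Obstacle 2 [(0,2) (10,1) (10,11) (2,7)]:
  edge (0,2)–(10,1): clear
  edge (10,1)–(10,11): clear
  edge (10,11)–(2,7): clear
  edge (2,7)–(0,2): clear
  midpoint (35/2,23/2) outside
  → clear
Obstacle 3 [(13,5) (18,0) (20,6)]:
  edge (13,5)–(18,0): clear
  edge (18,0)–(20,6): clear
  edge (20,6)–(13,5): clear
  midpoint (35/2,23/2) outside
  → clear
Obstacle 4 [(14,24) (17,18) (22,16) (24,22) (21,24)]:
  edge (14,24)–(17,18): clear
  edge (17,18)–(22,16): clear
  edge (22,16)–(24,22): clear
  edge (24,22)–(21,24): clear
  edge (21,24)–(14,24): clear
  midpoint (35/2,23/2) outside
  → clear

FREE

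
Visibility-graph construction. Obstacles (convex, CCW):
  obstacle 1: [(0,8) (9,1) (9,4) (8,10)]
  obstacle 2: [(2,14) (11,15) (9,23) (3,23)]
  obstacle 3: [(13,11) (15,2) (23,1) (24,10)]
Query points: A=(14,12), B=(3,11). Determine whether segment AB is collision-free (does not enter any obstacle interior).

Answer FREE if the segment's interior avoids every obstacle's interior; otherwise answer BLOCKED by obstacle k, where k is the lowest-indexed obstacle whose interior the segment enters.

Obstacle 1 [(0,8) (9,1) (9,4) (8,10)]:
  edge (0,8)–(9,1): clear
  edge (9,1)–(9,4): clear
  edge (9,4)–(8,10): clear
  edge (8,10)–(0,8): clear
  midpoint (17/2,23/2) outside
  → clear
Obstacle 2 [(2,14) (11,15) (9,23) (3,23)]:
  edge (2,14)–(11,15): clear
  edge (11,15)–(9,23): clear
  edge (9,23)–(3,23): clear
  edge (3,23)–(2,14): clear
  midpoint (17/2,23/2) outside
  → clear
Obstacle 3 [(13,11) (15,2) (23,1) (24,10)]:
  edge (13,11)–(15,2): clear
  edge (15,2)–(23,1): clear
  edge (23,1)–(24,10): clear
  edge (24,10)–(13,11): clear
  midpoint (17/2,23/2) outside
  → clear

FREE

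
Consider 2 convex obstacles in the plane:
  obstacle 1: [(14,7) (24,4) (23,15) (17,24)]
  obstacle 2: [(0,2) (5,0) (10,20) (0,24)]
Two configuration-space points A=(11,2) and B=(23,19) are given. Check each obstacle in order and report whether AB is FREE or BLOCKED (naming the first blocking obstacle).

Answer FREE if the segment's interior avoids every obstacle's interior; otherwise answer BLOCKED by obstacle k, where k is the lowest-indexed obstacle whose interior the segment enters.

BLOCKED by obstacle 1

Obstacle 1 [(14,7) (24,4) (23,15) (17,24)]:
  edge (14,7)–(24,4): crosses AB
  edge (24,4)–(23,15): clear
  edge (23,15)–(17,24): crosses AB
  edge (17,24)–(14,7): clear
  → BLOCKED
Obstacle 2 [(0,2) (5,0) (10,20) (0,24)]:
  edge (0,2)–(5,0): clear
  edge (5,0)–(10,20): clear
  edge (10,20)–(0,24): clear
  edge (0,24)–(0,2): clear
  midpoint (17,21/2) outside
  → clear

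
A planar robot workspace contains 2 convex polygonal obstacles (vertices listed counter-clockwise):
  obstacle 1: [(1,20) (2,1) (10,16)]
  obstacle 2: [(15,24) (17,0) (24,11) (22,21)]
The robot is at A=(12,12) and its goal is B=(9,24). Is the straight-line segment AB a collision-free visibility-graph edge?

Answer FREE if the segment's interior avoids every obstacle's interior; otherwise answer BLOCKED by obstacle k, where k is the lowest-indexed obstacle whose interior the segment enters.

FREE

Obstacle 1 [(1,20) (2,1) (10,16)]:
  edge (1,20)–(2,1): clear
  edge (2,1)–(10,16): clear
  edge (10,16)–(1,20): clear
  midpoint (21/2,18) outside
  → clear
Obstacle 2 [(15,24) (17,0) (24,11) (22,21)]:
  edge (15,24)–(17,0): clear
  edge (17,0)–(24,11): clear
  edge (24,11)–(22,21): clear
  edge (22,21)–(15,24): clear
  midpoint (21/2,18) outside
  → clear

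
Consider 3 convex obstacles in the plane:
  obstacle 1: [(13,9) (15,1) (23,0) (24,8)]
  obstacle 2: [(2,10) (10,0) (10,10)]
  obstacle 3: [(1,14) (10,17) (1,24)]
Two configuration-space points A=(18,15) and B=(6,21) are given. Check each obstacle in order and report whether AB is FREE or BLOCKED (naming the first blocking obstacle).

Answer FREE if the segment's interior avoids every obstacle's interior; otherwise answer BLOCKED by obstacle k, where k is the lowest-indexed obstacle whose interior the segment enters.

FREE

Obstacle 1 [(13,9) (15,1) (23,0) (24,8)]:
  edge (13,9)–(15,1): clear
  edge (15,1)–(23,0): clear
  edge (23,0)–(24,8): clear
  edge (24,8)–(13,9): clear
  midpoint (12,18) outside
  → clear
Obstacle 2 [(2,10) (10,0) (10,10)]:
  edge (2,10)–(10,0): clear
  edge (10,0)–(10,10): clear
  edge (10,10)–(2,10): clear
  midpoint (12,18) outside
  → clear
Obstacle 3 [(1,14) (10,17) (1,24)]:
  edge (1,14)–(10,17): clear
  edge (10,17)–(1,24): clear
  edge (1,24)–(1,14): clear
  midpoint (12,18) outside
  → clear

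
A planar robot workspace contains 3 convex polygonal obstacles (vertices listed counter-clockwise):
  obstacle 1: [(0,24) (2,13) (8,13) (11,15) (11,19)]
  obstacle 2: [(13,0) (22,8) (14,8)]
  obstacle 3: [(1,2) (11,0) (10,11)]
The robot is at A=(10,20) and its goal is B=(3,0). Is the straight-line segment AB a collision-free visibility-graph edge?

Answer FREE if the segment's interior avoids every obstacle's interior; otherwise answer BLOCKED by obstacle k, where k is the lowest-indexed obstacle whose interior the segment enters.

Obstacle 1 [(0,24) (2,13) (8,13) (11,15) (11,19)]:
  edge (0,24)–(2,13): clear
  edge (2,13)–(8,13): crosses AB
  edge (8,13)–(11,15): clear
  edge (11,15)–(11,19): clear
  edge (11,19)–(0,24): crosses AB
  → BLOCKED
Obstacle 2 [(13,0) (22,8) (14,8)]:
  edge (13,0)–(22,8): clear
  edge (22,8)–(14,8): clear
  edge (14,8)–(13,0): clear
  midpoint (13/2,10) outside
  → clear
Obstacle 3 [(1,2) (11,0) (10,11)]:
  edge (1,2)–(11,0): crosses AB
  edge (11,0)–(10,11): clear
  edge (10,11)–(1,2): crosses AB
  → BLOCKED

BLOCKED by obstacle 1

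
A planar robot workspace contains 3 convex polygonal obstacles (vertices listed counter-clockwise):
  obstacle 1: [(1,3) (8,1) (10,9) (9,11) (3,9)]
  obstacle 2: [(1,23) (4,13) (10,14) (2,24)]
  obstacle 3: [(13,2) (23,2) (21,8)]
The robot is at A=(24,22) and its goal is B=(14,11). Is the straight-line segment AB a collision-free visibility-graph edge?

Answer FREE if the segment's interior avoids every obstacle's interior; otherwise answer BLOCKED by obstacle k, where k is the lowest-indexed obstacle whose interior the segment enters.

FREE

Obstacle 1 [(1,3) (8,1) (10,9) (9,11) (3,9)]:
  edge (1,3)–(8,1): clear
  edge (8,1)–(10,9): clear
  edge (10,9)–(9,11): clear
  edge (9,11)–(3,9): clear
  edge (3,9)–(1,3): clear
  midpoint (19,33/2) outside
  → clear
Obstacle 2 [(1,23) (4,13) (10,14) (2,24)]:
  edge (1,23)–(4,13): clear
  edge (4,13)–(10,14): clear
  edge (10,14)–(2,24): clear
  edge (2,24)–(1,23): clear
  midpoint (19,33/2) outside
  → clear
Obstacle 3 [(13,2) (23,2) (21,8)]:
  edge (13,2)–(23,2): clear
  edge (23,2)–(21,8): clear
  edge (21,8)–(13,2): clear
  midpoint (19,33/2) outside
  → clear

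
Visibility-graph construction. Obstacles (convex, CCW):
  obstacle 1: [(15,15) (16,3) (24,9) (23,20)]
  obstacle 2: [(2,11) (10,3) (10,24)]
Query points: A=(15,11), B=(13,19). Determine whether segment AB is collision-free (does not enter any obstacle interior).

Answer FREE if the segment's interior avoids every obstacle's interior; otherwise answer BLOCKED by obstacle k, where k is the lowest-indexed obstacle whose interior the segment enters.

FREE

Obstacle 1 [(15,15) (16,3) (24,9) (23,20)]:
  edge (15,15)–(16,3): clear
  edge (16,3)–(24,9): clear
  edge (24,9)–(23,20): clear
  edge (23,20)–(15,15): clear
  midpoint (14,15) outside
  → clear
Obstacle 2 [(2,11) (10,3) (10,24)]:
  edge (2,11)–(10,3): clear
  edge (10,3)–(10,24): clear
  edge (10,24)–(2,11): clear
  midpoint (14,15) outside
  → clear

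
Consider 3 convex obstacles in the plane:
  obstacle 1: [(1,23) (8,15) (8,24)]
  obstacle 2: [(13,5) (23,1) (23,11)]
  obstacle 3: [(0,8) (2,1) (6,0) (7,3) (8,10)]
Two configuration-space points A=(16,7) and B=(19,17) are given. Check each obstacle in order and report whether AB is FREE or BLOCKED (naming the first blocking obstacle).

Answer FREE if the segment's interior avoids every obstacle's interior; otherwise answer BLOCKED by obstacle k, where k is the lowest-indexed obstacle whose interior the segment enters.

FREE

Obstacle 1 [(1,23) (8,15) (8,24)]:
  edge (1,23)–(8,15): clear
  edge (8,15)–(8,24): clear
  edge (8,24)–(1,23): clear
  midpoint (35/2,12) outside
  → clear
Obstacle 2 [(13,5) (23,1) (23,11)]:
  edge (13,5)–(23,1): clear
  edge (23,1)–(23,11): clear
  edge (23,11)–(13,5): clear
  midpoint (35/2,12) outside
  → clear
Obstacle 3 [(0,8) (2,1) (6,0) (7,3) (8,10)]:
  edge (0,8)–(2,1): clear
  edge (2,1)–(6,0): clear
  edge (6,0)–(7,3): clear
  edge (7,3)–(8,10): clear
  edge (8,10)–(0,8): clear
  midpoint (35/2,12) outside
  → clear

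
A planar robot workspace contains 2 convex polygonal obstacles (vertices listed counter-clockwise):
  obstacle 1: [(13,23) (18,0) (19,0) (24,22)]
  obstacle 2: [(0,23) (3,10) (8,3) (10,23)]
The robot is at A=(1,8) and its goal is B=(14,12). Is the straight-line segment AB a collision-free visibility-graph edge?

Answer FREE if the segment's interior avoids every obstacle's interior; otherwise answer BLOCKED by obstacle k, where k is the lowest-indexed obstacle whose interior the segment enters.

BLOCKED by obstacle 2

Obstacle 1 [(13,23) (18,0) (19,0) (24,22)]:
  edge (13,23)–(18,0): clear
  edge (18,0)–(19,0): clear
  edge (19,0)–(24,22): clear
  edge (24,22)–(13,23): clear
  midpoint (15/2,10) outside
  → clear
Obstacle 2 [(0,23) (3,10) (8,3) (10,23)]:
  edge (0,23)–(3,10): clear
  edge (3,10)–(8,3): crosses AB
  edge (8,3)–(10,23): crosses AB
  edge (10,23)–(0,23): clear
  → BLOCKED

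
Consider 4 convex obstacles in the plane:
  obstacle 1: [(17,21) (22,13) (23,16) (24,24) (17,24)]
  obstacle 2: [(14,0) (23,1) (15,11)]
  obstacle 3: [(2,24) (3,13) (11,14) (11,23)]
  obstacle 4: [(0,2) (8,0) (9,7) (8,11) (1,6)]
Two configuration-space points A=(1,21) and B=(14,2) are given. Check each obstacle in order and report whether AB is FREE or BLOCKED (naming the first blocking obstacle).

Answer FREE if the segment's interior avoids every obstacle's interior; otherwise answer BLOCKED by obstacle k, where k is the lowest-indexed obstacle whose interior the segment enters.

Obstacle 1 [(17,21) (22,13) (23,16) (24,24) (17,24)]:
  edge (17,21)–(22,13): clear
  edge (22,13)–(23,16): clear
  edge (23,16)–(24,24): clear
  edge (24,24)–(17,24): clear
  edge (17,24)–(17,21): clear
  midpoint (15/2,23/2) outside
  → clear
Obstacle 2 [(14,0) (23,1) (15,11)]:
  edge (14,0)–(23,1): clear
  edge (23,1)–(15,11): clear
  edge (15,11)–(14,0): clear
  midpoint (15/2,23/2) outside
  → clear
Obstacle 3 [(2,24) (3,13) (11,14) (11,23)]:
  edge (2,24)–(3,13): crosses AB
  edge (3,13)–(11,14): crosses AB
  edge (11,14)–(11,23): clear
  edge (11,23)–(2,24): clear
  → BLOCKED
Obstacle 4 [(0,2) (8,0) (9,7) (8,11) (1,6)]:
  edge (0,2)–(8,0): clear
  edge (8,0)–(9,7): clear
  edge (9,7)–(8,11): crosses AB
  edge (8,11)–(1,6): crosses AB
  edge (1,6)–(0,2): clear
  → BLOCKED

BLOCKED by obstacle 3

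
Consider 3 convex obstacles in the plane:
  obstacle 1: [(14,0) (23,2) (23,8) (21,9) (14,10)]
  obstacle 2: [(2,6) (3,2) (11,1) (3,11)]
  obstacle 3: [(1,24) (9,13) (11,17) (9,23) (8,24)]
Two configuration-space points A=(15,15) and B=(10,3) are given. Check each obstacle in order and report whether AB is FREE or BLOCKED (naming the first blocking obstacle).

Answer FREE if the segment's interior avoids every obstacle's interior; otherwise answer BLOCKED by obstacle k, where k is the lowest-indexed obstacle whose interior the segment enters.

Obstacle 1 [(14,0) (23,2) (23,8) (21,9) (14,10)]:
  edge (14,0)–(23,2): clear
  edge (23,2)–(23,8): clear
  edge (23,8)–(21,9): clear
  edge (21,9)–(14,10): clear
  edge (14,10)–(14,0): clear
  midpoint (25/2,9) outside
  → clear
Obstacle 2 [(2,6) (3,2) (11,1) (3,11)]:
  edge (2,6)–(3,2): clear
  edge (3,2)–(11,1): clear
  edge (11,1)–(3,11): clear
  edge (3,11)–(2,6): clear
  midpoint (25/2,9) outside
  → clear
Obstacle 3 [(1,24) (9,13) (11,17) (9,23) (8,24)]:
  edge (1,24)–(9,13): clear
  edge (9,13)–(11,17): clear
  edge (11,17)–(9,23): clear
  edge (9,23)–(8,24): clear
  edge (8,24)–(1,24): clear
  midpoint (25/2,9) outside
  → clear

FREE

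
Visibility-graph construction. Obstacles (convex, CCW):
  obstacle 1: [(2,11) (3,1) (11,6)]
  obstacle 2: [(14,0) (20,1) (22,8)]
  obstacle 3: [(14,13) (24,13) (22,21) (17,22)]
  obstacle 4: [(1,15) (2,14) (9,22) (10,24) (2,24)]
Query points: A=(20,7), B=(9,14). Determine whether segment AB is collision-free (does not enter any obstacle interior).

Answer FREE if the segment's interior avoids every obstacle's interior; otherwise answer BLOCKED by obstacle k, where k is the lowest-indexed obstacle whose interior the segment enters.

Obstacle 1 [(2,11) (3,1) (11,6)]:
  edge (2,11)–(3,1): clear
  edge (3,1)–(11,6): clear
  edge (11,6)–(2,11): clear
  midpoint (29/2,21/2) outside
  → clear
Obstacle 2 [(14,0) (20,1) (22,8)]:
  edge (14,0)–(20,1): clear
  edge (20,1)–(22,8): clear
  edge (22,8)–(14,0): clear
  midpoint (29/2,21/2) outside
  → clear
Obstacle 3 [(14,13) (24,13) (22,21) (17,22)]:
  edge (14,13)–(24,13): clear
  edge (24,13)–(22,21): clear
  edge (22,21)–(17,22): clear
  edge (17,22)–(14,13): clear
  midpoint (29/2,21/2) outside
  → clear
Obstacle 4 [(1,15) (2,14) (9,22) (10,24) (2,24)]:
  edge (1,15)–(2,14): clear
  edge (2,14)–(9,22): clear
  edge (9,22)–(10,24): clear
  edge (10,24)–(2,24): clear
  edge (2,24)–(1,15): clear
  midpoint (29/2,21/2) outside
  → clear

FREE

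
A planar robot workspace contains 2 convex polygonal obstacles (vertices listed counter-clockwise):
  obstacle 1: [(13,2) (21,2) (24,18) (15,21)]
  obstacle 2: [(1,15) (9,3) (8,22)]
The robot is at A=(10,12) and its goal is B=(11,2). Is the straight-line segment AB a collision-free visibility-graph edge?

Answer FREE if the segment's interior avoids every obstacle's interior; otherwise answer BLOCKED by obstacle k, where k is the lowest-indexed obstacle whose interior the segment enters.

FREE

Obstacle 1 [(13,2) (21,2) (24,18) (15,21)]:
  edge (13,2)–(21,2): clear
  edge (21,2)–(24,18): clear
  edge (24,18)–(15,21): clear
  edge (15,21)–(13,2): clear
  midpoint (21/2,7) outside
  → clear
Obstacle 2 [(1,15) (9,3) (8,22)]:
  edge (1,15)–(9,3): clear
  edge (9,3)–(8,22): clear
  edge (8,22)–(1,15): clear
  midpoint (21/2,7) outside
  → clear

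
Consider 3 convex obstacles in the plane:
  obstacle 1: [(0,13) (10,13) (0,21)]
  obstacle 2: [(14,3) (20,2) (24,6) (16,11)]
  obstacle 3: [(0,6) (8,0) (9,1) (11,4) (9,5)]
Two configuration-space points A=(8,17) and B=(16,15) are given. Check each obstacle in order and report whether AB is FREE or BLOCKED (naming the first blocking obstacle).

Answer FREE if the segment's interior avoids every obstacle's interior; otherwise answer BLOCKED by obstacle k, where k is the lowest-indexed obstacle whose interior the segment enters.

Obstacle 1 [(0,13) (10,13) (0,21)]:
  edge (0,13)–(10,13): clear
  edge (10,13)–(0,21): clear
  edge (0,21)–(0,13): clear
  midpoint (12,16) outside
  → clear
Obstacle 2 [(14,3) (20,2) (24,6) (16,11)]:
  edge (14,3)–(20,2): clear
  edge (20,2)–(24,6): clear
  edge (24,6)–(16,11): clear
  edge (16,11)–(14,3): clear
  midpoint (12,16) outside
  → clear
Obstacle 3 [(0,6) (8,0) (9,1) (11,4) (9,5)]:
  edge (0,6)–(8,0): clear
  edge (8,0)–(9,1): clear
  edge (9,1)–(11,4): clear
  edge (11,4)–(9,5): clear
  edge (9,5)–(0,6): clear
  midpoint (12,16) outside
  → clear

FREE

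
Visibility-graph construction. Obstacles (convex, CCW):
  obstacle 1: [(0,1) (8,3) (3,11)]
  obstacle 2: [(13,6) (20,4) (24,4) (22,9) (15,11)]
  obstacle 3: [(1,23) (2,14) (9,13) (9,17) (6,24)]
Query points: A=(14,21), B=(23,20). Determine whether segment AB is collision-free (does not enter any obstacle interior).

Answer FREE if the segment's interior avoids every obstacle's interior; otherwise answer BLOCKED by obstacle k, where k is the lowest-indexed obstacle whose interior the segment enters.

FREE

Obstacle 1 [(0,1) (8,3) (3,11)]:
  edge (0,1)–(8,3): clear
  edge (8,3)–(3,11): clear
  edge (3,11)–(0,1): clear
  midpoint (37/2,41/2) outside
  → clear
Obstacle 2 [(13,6) (20,4) (24,4) (22,9) (15,11)]:
  edge (13,6)–(20,4): clear
  edge (20,4)–(24,4): clear
  edge (24,4)–(22,9): clear
  edge (22,9)–(15,11): clear
  edge (15,11)–(13,6): clear
  midpoint (37/2,41/2) outside
  → clear
Obstacle 3 [(1,23) (2,14) (9,13) (9,17) (6,24)]:
  edge (1,23)–(2,14): clear
  edge (2,14)–(9,13): clear
  edge (9,13)–(9,17): clear
  edge (9,17)–(6,24): clear
  edge (6,24)–(1,23): clear
  midpoint (37/2,41/2) outside
  → clear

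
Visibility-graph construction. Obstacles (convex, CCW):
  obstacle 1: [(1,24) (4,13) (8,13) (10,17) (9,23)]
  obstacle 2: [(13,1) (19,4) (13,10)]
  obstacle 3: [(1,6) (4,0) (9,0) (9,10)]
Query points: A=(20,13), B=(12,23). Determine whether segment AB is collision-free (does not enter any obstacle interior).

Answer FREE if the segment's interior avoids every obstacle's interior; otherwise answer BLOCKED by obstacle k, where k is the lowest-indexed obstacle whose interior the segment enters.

Obstacle 1 [(1,24) (4,13) (8,13) (10,17) (9,23)]:
  edge (1,24)–(4,13): clear
  edge (4,13)–(8,13): clear
  edge (8,13)–(10,17): clear
  edge (10,17)–(9,23): clear
  edge (9,23)–(1,24): clear
  midpoint (16,18) outside
  → clear
Obstacle 2 [(13,1) (19,4) (13,10)]:
  edge (13,1)–(19,4): clear
  edge (19,4)–(13,10): clear
  edge (13,10)–(13,1): clear
  midpoint (16,18) outside
  → clear
Obstacle 3 [(1,6) (4,0) (9,0) (9,10)]:
  edge (1,6)–(4,0): clear
  edge (4,0)–(9,0): clear
  edge (9,0)–(9,10): clear
  edge (9,10)–(1,6): clear
  midpoint (16,18) outside
  → clear

FREE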